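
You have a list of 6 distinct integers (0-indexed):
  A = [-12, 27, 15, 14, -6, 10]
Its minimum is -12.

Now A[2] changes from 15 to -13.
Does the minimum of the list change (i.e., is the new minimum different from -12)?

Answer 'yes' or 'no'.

Answer: yes

Derivation:
Old min = -12
Change: A[2] 15 -> -13
Changed element was NOT the min; min changes only if -13 < -12.
New min = -13; changed? yes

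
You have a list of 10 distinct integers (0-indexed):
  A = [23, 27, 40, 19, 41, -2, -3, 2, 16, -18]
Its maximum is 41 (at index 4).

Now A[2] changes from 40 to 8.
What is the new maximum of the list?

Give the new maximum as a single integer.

Old max = 41 (at index 4)
Change: A[2] 40 -> 8
Changed element was NOT the old max.
  New max = max(old_max, new_val) = max(41, 8) = 41

Answer: 41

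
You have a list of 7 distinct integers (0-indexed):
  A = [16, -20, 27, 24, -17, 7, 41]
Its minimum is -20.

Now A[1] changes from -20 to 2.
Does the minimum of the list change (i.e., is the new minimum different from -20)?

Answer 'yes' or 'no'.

Old min = -20
Change: A[1] -20 -> 2
Changed element was the min; new min must be rechecked.
New min = -17; changed? yes

Answer: yes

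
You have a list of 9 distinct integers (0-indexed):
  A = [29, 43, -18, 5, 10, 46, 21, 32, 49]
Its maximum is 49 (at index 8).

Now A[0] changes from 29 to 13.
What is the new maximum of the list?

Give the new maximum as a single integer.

Old max = 49 (at index 8)
Change: A[0] 29 -> 13
Changed element was NOT the old max.
  New max = max(old_max, new_val) = max(49, 13) = 49

Answer: 49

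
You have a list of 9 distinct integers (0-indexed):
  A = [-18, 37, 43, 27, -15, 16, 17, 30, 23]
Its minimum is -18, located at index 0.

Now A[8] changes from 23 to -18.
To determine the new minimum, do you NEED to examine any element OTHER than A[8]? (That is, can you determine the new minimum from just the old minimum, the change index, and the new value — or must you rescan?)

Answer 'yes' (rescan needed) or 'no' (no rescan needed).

Answer: no

Derivation:
Old min = -18 at index 0
Change at index 8: 23 -> -18
Index 8 was NOT the min. New min = min(-18, -18). No rescan of other elements needed.
Needs rescan: no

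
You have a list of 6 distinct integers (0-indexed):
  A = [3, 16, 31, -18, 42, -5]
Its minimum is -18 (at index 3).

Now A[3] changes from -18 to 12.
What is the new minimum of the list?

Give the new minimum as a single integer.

Old min = -18 (at index 3)
Change: A[3] -18 -> 12
Changed element WAS the min. Need to check: is 12 still <= all others?
  Min of remaining elements: -5
  New min = min(12, -5) = -5

Answer: -5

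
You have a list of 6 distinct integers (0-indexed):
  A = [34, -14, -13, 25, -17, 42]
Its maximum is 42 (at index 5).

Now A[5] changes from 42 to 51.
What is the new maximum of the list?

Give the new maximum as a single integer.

Answer: 51

Derivation:
Old max = 42 (at index 5)
Change: A[5] 42 -> 51
Changed element WAS the max -> may need rescan.
  Max of remaining elements: 34
  New max = max(51, 34) = 51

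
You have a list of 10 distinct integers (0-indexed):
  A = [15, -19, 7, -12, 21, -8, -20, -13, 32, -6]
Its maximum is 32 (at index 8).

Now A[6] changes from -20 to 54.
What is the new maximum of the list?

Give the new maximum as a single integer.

Old max = 32 (at index 8)
Change: A[6] -20 -> 54
Changed element was NOT the old max.
  New max = max(old_max, new_val) = max(32, 54) = 54

Answer: 54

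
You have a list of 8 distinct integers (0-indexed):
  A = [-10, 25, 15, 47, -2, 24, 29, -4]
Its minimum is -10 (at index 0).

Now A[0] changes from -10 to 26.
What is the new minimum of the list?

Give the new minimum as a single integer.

Old min = -10 (at index 0)
Change: A[0] -10 -> 26
Changed element WAS the min. Need to check: is 26 still <= all others?
  Min of remaining elements: -4
  New min = min(26, -4) = -4

Answer: -4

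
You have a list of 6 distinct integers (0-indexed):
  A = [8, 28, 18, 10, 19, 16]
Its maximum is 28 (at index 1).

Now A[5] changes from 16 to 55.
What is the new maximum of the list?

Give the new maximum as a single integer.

Old max = 28 (at index 1)
Change: A[5] 16 -> 55
Changed element was NOT the old max.
  New max = max(old_max, new_val) = max(28, 55) = 55

Answer: 55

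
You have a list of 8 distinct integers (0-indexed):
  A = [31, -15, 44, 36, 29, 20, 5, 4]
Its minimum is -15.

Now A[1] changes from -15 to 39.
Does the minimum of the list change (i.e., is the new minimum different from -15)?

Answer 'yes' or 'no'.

Old min = -15
Change: A[1] -15 -> 39
Changed element was the min; new min must be rechecked.
New min = 4; changed? yes

Answer: yes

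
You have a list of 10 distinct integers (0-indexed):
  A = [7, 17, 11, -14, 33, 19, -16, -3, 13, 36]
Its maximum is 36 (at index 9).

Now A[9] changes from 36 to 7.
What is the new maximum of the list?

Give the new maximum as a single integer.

Old max = 36 (at index 9)
Change: A[9] 36 -> 7
Changed element WAS the max -> may need rescan.
  Max of remaining elements: 33
  New max = max(7, 33) = 33

Answer: 33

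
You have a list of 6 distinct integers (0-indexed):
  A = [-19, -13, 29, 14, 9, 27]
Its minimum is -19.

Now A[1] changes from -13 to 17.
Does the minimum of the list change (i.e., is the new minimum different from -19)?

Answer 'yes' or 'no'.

Answer: no

Derivation:
Old min = -19
Change: A[1] -13 -> 17
Changed element was NOT the min; min changes only if 17 < -19.
New min = -19; changed? no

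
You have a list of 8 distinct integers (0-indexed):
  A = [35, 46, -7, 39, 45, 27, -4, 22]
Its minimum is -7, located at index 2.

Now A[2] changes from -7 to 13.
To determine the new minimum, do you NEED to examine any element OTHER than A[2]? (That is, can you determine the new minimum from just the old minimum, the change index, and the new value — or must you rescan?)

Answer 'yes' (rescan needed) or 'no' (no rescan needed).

Old min = -7 at index 2
Change at index 2: -7 -> 13
Index 2 WAS the min and new value 13 > old min -7. Must rescan other elements to find the new min.
Needs rescan: yes

Answer: yes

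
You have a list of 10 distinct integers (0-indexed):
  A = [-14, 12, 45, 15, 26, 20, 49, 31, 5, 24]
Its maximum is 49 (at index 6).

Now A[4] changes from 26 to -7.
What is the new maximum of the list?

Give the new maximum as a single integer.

Old max = 49 (at index 6)
Change: A[4] 26 -> -7
Changed element was NOT the old max.
  New max = max(old_max, new_val) = max(49, -7) = 49

Answer: 49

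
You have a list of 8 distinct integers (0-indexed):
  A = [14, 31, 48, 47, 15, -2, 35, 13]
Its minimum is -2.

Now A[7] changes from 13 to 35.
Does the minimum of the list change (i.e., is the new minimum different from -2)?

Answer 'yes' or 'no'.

Old min = -2
Change: A[7] 13 -> 35
Changed element was NOT the min; min changes only if 35 < -2.
New min = -2; changed? no

Answer: no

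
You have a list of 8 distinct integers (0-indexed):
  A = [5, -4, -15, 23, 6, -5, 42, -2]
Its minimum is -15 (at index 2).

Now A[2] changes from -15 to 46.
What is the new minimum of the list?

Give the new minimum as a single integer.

Old min = -15 (at index 2)
Change: A[2] -15 -> 46
Changed element WAS the min. Need to check: is 46 still <= all others?
  Min of remaining elements: -5
  New min = min(46, -5) = -5

Answer: -5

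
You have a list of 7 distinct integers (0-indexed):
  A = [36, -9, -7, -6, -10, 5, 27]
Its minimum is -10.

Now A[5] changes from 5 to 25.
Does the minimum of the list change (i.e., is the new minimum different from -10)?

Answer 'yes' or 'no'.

Old min = -10
Change: A[5] 5 -> 25
Changed element was NOT the min; min changes only if 25 < -10.
New min = -10; changed? no

Answer: no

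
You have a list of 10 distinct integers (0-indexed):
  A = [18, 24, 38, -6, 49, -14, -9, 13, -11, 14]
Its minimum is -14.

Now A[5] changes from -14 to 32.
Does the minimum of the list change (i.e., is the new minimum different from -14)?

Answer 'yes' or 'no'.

Answer: yes

Derivation:
Old min = -14
Change: A[5] -14 -> 32
Changed element was the min; new min must be rechecked.
New min = -11; changed? yes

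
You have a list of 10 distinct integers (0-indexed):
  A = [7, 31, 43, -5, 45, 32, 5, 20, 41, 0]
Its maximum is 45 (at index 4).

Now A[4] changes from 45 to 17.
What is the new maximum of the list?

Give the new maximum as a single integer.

Answer: 43

Derivation:
Old max = 45 (at index 4)
Change: A[4] 45 -> 17
Changed element WAS the max -> may need rescan.
  Max of remaining elements: 43
  New max = max(17, 43) = 43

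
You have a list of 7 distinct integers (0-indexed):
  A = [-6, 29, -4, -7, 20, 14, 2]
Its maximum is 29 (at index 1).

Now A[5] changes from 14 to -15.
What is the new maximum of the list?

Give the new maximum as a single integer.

Old max = 29 (at index 1)
Change: A[5] 14 -> -15
Changed element was NOT the old max.
  New max = max(old_max, new_val) = max(29, -15) = 29

Answer: 29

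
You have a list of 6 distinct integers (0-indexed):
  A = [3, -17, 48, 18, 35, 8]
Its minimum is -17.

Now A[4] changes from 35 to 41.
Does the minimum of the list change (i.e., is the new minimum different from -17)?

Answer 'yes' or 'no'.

Answer: no

Derivation:
Old min = -17
Change: A[4] 35 -> 41
Changed element was NOT the min; min changes only if 41 < -17.
New min = -17; changed? no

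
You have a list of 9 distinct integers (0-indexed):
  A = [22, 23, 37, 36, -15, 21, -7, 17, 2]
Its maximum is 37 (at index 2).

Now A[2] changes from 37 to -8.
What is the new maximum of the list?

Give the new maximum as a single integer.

Old max = 37 (at index 2)
Change: A[2] 37 -> -8
Changed element WAS the max -> may need rescan.
  Max of remaining elements: 36
  New max = max(-8, 36) = 36

Answer: 36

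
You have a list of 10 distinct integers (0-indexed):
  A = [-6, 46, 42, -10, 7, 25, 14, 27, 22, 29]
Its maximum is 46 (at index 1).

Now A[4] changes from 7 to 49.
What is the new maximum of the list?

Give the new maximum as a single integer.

Old max = 46 (at index 1)
Change: A[4] 7 -> 49
Changed element was NOT the old max.
  New max = max(old_max, new_val) = max(46, 49) = 49

Answer: 49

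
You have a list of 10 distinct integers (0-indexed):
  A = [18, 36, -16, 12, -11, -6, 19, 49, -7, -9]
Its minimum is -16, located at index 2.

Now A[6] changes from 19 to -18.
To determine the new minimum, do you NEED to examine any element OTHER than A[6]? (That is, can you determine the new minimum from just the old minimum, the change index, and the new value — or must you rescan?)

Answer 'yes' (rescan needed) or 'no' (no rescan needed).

Answer: no

Derivation:
Old min = -16 at index 2
Change at index 6: 19 -> -18
Index 6 was NOT the min. New min = min(-16, -18). No rescan of other elements needed.
Needs rescan: no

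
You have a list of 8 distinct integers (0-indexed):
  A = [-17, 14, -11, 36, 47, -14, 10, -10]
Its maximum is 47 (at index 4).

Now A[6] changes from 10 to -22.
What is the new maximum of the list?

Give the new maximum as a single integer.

Answer: 47

Derivation:
Old max = 47 (at index 4)
Change: A[6] 10 -> -22
Changed element was NOT the old max.
  New max = max(old_max, new_val) = max(47, -22) = 47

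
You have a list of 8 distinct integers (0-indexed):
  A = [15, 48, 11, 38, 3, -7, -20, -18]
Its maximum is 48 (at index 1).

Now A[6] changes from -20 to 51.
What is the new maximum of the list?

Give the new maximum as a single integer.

Answer: 51

Derivation:
Old max = 48 (at index 1)
Change: A[6] -20 -> 51
Changed element was NOT the old max.
  New max = max(old_max, new_val) = max(48, 51) = 51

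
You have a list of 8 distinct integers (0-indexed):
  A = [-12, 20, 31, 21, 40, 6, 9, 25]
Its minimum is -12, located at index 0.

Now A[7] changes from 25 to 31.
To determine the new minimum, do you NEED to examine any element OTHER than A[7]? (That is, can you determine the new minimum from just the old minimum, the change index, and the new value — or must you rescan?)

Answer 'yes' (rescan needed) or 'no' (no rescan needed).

Old min = -12 at index 0
Change at index 7: 25 -> 31
Index 7 was NOT the min. New min = min(-12, 31). No rescan of other elements needed.
Needs rescan: no

Answer: no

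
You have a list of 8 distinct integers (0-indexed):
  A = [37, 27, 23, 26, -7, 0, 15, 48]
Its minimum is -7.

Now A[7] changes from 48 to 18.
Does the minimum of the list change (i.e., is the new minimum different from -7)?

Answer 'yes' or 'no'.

Answer: no

Derivation:
Old min = -7
Change: A[7] 48 -> 18
Changed element was NOT the min; min changes only if 18 < -7.
New min = -7; changed? no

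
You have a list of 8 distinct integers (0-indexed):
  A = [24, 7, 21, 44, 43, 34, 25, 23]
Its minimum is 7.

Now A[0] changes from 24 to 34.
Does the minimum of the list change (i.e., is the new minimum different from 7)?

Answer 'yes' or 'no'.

Old min = 7
Change: A[0] 24 -> 34
Changed element was NOT the min; min changes only if 34 < 7.
New min = 7; changed? no

Answer: no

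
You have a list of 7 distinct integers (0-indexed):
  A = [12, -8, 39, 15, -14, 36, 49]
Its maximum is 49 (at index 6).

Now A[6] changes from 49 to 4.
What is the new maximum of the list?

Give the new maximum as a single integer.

Answer: 39

Derivation:
Old max = 49 (at index 6)
Change: A[6] 49 -> 4
Changed element WAS the max -> may need rescan.
  Max of remaining elements: 39
  New max = max(4, 39) = 39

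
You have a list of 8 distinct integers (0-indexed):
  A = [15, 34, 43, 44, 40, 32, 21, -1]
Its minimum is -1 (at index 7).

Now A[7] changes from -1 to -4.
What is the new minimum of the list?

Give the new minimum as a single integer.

Answer: -4

Derivation:
Old min = -1 (at index 7)
Change: A[7] -1 -> -4
Changed element WAS the min. Need to check: is -4 still <= all others?
  Min of remaining elements: 15
  New min = min(-4, 15) = -4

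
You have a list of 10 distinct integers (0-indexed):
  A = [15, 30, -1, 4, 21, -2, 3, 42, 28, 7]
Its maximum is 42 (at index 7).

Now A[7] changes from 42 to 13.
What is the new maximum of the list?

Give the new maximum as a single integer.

Answer: 30

Derivation:
Old max = 42 (at index 7)
Change: A[7] 42 -> 13
Changed element WAS the max -> may need rescan.
  Max of remaining elements: 30
  New max = max(13, 30) = 30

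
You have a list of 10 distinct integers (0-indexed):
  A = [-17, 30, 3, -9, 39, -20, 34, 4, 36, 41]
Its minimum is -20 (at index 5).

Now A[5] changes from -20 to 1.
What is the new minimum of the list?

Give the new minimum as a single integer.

Old min = -20 (at index 5)
Change: A[5] -20 -> 1
Changed element WAS the min. Need to check: is 1 still <= all others?
  Min of remaining elements: -17
  New min = min(1, -17) = -17

Answer: -17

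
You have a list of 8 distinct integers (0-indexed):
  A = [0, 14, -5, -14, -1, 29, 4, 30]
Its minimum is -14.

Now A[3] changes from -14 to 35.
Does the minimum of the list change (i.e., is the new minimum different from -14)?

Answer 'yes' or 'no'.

Answer: yes

Derivation:
Old min = -14
Change: A[3] -14 -> 35
Changed element was the min; new min must be rechecked.
New min = -5; changed? yes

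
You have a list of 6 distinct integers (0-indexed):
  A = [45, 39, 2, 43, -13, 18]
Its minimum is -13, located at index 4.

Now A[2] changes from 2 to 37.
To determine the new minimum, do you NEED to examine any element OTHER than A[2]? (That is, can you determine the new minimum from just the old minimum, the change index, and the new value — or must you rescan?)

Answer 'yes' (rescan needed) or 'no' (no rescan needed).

Old min = -13 at index 4
Change at index 2: 2 -> 37
Index 2 was NOT the min. New min = min(-13, 37). No rescan of other elements needed.
Needs rescan: no

Answer: no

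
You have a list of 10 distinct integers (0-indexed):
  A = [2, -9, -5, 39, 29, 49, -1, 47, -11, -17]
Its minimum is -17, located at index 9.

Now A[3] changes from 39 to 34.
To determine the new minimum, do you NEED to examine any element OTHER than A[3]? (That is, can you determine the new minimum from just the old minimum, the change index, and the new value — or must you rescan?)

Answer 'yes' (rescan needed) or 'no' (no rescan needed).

Old min = -17 at index 9
Change at index 3: 39 -> 34
Index 3 was NOT the min. New min = min(-17, 34). No rescan of other elements needed.
Needs rescan: no

Answer: no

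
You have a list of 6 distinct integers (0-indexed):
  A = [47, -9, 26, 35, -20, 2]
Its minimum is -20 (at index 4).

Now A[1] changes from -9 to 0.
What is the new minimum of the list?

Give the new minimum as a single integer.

Old min = -20 (at index 4)
Change: A[1] -9 -> 0
Changed element was NOT the old min.
  New min = min(old_min, new_val) = min(-20, 0) = -20

Answer: -20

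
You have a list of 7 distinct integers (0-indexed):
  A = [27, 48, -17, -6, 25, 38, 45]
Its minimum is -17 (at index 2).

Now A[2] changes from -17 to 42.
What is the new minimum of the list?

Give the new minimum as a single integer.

Answer: -6

Derivation:
Old min = -17 (at index 2)
Change: A[2] -17 -> 42
Changed element WAS the min. Need to check: is 42 still <= all others?
  Min of remaining elements: -6
  New min = min(42, -6) = -6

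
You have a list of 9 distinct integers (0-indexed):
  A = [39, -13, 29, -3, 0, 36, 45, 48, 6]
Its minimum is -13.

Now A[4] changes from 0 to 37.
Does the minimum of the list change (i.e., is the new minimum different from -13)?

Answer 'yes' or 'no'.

Answer: no

Derivation:
Old min = -13
Change: A[4] 0 -> 37
Changed element was NOT the min; min changes only if 37 < -13.
New min = -13; changed? no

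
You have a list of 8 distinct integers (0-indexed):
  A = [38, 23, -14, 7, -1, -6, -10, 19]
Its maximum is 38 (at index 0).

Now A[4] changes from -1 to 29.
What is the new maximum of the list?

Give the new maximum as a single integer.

Answer: 38

Derivation:
Old max = 38 (at index 0)
Change: A[4] -1 -> 29
Changed element was NOT the old max.
  New max = max(old_max, new_val) = max(38, 29) = 38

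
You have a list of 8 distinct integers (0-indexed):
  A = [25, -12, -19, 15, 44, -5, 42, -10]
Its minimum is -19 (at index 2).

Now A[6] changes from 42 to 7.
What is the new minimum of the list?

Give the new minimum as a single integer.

Answer: -19

Derivation:
Old min = -19 (at index 2)
Change: A[6] 42 -> 7
Changed element was NOT the old min.
  New min = min(old_min, new_val) = min(-19, 7) = -19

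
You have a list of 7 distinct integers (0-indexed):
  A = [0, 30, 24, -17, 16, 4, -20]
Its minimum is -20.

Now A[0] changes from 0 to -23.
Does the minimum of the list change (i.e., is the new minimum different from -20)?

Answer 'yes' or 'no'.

Answer: yes

Derivation:
Old min = -20
Change: A[0] 0 -> -23
Changed element was NOT the min; min changes only if -23 < -20.
New min = -23; changed? yes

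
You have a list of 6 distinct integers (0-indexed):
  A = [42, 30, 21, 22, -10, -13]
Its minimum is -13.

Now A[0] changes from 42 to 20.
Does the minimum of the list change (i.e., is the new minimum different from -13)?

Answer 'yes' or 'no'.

Old min = -13
Change: A[0] 42 -> 20
Changed element was NOT the min; min changes only if 20 < -13.
New min = -13; changed? no

Answer: no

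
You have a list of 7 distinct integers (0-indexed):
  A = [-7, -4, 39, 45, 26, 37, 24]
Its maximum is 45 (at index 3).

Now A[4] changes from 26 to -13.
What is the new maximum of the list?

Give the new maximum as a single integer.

Old max = 45 (at index 3)
Change: A[4] 26 -> -13
Changed element was NOT the old max.
  New max = max(old_max, new_val) = max(45, -13) = 45

Answer: 45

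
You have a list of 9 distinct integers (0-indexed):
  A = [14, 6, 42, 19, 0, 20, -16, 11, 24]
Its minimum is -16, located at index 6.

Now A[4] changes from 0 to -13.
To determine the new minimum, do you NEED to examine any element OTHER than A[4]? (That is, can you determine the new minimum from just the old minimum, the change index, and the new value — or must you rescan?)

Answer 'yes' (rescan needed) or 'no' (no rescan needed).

Answer: no

Derivation:
Old min = -16 at index 6
Change at index 4: 0 -> -13
Index 4 was NOT the min. New min = min(-16, -13). No rescan of other elements needed.
Needs rescan: no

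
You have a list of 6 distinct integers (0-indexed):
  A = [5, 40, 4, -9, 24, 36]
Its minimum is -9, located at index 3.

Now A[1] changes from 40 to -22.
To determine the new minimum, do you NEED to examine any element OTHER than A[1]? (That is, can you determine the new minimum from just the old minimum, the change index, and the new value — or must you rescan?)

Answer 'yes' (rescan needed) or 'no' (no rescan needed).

Old min = -9 at index 3
Change at index 1: 40 -> -22
Index 1 was NOT the min. New min = min(-9, -22). No rescan of other elements needed.
Needs rescan: no

Answer: no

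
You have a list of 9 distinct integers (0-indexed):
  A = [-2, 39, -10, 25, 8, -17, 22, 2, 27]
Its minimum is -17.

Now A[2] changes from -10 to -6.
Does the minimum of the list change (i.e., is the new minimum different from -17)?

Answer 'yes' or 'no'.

Old min = -17
Change: A[2] -10 -> -6
Changed element was NOT the min; min changes only if -6 < -17.
New min = -17; changed? no

Answer: no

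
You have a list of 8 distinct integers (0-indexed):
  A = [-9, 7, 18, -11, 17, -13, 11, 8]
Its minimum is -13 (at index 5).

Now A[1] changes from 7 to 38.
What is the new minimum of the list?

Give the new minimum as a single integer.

Old min = -13 (at index 5)
Change: A[1] 7 -> 38
Changed element was NOT the old min.
  New min = min(old_min, new_val) = min(-13, 38) = -13

Answer: -13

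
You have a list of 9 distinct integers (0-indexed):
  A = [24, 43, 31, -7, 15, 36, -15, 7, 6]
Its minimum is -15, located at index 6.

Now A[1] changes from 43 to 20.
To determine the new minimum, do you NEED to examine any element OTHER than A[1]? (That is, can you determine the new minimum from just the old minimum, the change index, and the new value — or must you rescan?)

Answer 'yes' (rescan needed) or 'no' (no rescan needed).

Old min = -15 at index 6
Change at index 1: 43 -> 20
Index 1 was NOT the min. New min = min(-15, 20). No rescan of other elements needed.
Needs rescan: no

Answer: no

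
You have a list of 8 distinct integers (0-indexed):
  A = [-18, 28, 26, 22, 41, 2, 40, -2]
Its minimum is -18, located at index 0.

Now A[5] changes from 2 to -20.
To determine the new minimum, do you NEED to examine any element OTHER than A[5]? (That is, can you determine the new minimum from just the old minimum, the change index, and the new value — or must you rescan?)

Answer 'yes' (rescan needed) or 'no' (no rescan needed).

Answer: no

Derivation:
Old min = -18 at index 0
Change at index 5: 2 -> -20
Index 5 was NOT the min. New min = min(-18, -20). No rescan of other elements needed.
Needs rescan: no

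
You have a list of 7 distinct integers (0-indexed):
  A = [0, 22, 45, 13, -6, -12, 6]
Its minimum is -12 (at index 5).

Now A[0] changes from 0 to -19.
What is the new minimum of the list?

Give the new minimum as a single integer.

Old min = -12 (at index 5)
Change: A[0] 0 -> -19
Changed element was NOT the old min.
  New min = min(old_min, new_val) = min(-12, -19) = -19

Answer: -19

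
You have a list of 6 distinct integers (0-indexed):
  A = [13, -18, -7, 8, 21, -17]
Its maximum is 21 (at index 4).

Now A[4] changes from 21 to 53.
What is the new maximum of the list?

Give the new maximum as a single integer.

Answer: 53

Derivation:
Old max = 21 (at index 4)
Change: A[4] 21 -> 53
Changed element WAS the max -> may need rescan.
  Max of remaining elements: 13
  New max = max(53, 13) = 53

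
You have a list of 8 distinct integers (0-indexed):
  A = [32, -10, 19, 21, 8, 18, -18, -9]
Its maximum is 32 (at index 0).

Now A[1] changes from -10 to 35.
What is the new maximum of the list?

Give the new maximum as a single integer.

Old max = 32 (at index 0)
Change: A[1] -10 -> 35
Changed element was NOT the old max.
  New max = max(old_max, new_val) = max(32, 35) = 35

Answer: 35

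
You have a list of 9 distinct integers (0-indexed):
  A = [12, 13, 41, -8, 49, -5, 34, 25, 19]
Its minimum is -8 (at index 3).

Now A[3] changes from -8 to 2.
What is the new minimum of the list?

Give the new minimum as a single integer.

Answer: -5

Derivation:
Old min = -8 (at index 3)
Change: A[3] -8 -> 2
Changed element WAS the min. Need to check: is 2 still <= all others?
  Min of remaining elements: -5
  New min = min(2, -5) = -5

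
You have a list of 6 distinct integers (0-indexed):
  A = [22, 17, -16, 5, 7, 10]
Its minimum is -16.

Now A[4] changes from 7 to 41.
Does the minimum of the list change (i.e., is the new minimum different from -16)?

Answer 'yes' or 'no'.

Answer: no

Derivation:
Old min = -16
Change: A[4] 7 -> 41
Changed element was NOT the min; min changes only if 41 < -16.
New min = -16; changed? no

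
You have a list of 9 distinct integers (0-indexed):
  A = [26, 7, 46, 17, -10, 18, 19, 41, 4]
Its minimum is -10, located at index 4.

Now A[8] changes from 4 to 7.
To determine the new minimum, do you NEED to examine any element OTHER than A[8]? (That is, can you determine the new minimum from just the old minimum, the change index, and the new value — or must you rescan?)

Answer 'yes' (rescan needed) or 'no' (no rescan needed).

Old min = -10 at index 4
Change at index 8: 4 -> 7
Index 8 was NOT the min. New min = min(-10, 7). No rescan of other elements needed.
Needs rescan: no

Answer: no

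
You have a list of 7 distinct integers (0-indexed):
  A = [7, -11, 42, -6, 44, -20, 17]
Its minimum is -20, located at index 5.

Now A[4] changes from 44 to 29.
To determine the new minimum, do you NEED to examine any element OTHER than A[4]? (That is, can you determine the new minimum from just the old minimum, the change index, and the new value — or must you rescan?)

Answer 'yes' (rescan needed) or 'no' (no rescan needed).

Answer: no

Derivation:
Old min = -20 at index 5
Change at index 4: 44 -> 29
Index 4 was NOT the min. New min = min(-20, 29). No rescan of other elements needed.
Needs rescan: no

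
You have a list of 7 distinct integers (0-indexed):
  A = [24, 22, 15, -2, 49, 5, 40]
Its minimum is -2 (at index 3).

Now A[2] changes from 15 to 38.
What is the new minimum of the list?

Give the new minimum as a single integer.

Answer: -2

Derivation:
Old min = -2 (at index 3)
Change: A[2] 15 -> 38
Changed element was NOT the old min.
  New min = min(old_min, new_val) = min(-2, 38) = -2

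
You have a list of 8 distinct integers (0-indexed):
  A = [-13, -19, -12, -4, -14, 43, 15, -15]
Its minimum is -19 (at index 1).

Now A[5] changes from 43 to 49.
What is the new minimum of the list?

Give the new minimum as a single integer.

Answer: -19

Derivation:
Old min = -19 (at index 1)
Change: A[5] 43 -> 49
Changed element was NOT the old min.
  New min = min(old_min, new_val) = min(-19, 49) = -19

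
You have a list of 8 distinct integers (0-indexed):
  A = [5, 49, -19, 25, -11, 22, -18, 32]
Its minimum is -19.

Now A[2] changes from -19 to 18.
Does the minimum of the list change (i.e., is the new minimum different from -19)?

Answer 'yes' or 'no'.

Answer: yes

Derivation:
Old min = -19
Change: A[2] -19 -> 18
Changed element was the min; new min must be rechecked.
New min = -18; changed? yes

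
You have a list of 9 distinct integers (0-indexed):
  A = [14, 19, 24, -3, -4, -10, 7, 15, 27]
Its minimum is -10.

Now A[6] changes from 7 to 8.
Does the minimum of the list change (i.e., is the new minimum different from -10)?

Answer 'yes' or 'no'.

Old min = -10
Change: A[6] 7 -> 8
Changed element was NOT the min; min changes only if 8 < -10.
New min = -10; changed? no

Answer: no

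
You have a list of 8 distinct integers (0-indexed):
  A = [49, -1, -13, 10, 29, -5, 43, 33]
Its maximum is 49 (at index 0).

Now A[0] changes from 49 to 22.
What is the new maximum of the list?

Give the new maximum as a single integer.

Old max = 49 (at index 0)
Change: A[0] 49 -> 22
Changed element WAS the max -> may need rescan.
  Max of remaining elements: 43
  New max = max(22, 43) = 43

Answer: 43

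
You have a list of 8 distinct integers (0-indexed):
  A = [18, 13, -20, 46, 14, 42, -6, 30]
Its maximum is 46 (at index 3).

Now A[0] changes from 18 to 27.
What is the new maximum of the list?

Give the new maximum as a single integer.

Old max = 46 (at index 3)
Change: A[0] 18 -> 27
Changed element was NOT the old max.
  New max = max(old_max, new_val) = max(46, 27) = 46

Answer: 46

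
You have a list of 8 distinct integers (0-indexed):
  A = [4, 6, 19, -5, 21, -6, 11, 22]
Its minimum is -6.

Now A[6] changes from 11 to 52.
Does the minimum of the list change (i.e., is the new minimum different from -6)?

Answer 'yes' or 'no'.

Answer: no

Derivation:
Old min = -6
Change: A[6] 11 -> 52
Changed element was NOT the min; min changes only if 52 < -6.
New min = -6; changed? no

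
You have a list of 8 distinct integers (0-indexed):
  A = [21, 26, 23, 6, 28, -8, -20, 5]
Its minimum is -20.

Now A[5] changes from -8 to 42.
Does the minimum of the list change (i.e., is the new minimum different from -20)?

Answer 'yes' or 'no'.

Answer: no

Derivation:
Old min = -20
Change: A[5] -8 -> 42
Changed element was NOT the min; min changes only if 42 < -20.
New min = -20; changed? no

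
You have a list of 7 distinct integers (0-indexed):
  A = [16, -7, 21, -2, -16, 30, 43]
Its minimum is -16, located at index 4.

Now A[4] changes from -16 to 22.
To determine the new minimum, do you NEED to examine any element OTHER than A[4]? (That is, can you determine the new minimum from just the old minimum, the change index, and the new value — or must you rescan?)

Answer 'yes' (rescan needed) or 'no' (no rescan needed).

Old min = -16 at index 4
Change at index 4: -16 -> 22
Index 4 WAS the min and new value 22 > old min -16. Must rescan other elements to find the new min.
Needs rescan: yes

Answer: yes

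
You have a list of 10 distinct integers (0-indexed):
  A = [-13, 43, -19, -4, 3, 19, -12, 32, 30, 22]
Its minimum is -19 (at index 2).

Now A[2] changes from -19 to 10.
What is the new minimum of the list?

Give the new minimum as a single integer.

Answer: -13

Derivation:
Old min = -19 (at index 2)
Change: A[2] -19 -> 10
Changed element WAS the min. Need to check: is 10 still <= all others?
  Min of remaining elements: -13
  New min = min(10, -13) = -13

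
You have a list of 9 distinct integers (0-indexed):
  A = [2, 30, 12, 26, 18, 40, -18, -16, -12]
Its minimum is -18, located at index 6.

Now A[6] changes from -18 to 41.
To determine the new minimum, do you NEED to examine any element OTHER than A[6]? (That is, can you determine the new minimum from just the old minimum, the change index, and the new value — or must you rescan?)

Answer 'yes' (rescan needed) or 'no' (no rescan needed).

Answer: yes

Derivation:
Old min = -18 at index 6
Change at index 6: -18 -> 41
Index 6 WAS the min and new value 41 > old min -18. Must rescan other elements to find the new min.
Needs rescan: yes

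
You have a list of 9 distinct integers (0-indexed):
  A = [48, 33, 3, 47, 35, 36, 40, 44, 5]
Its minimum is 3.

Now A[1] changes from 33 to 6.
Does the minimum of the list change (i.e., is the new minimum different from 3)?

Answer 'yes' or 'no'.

Old min = 3
Change: A[1] 33 -> 6
Changed element was NOT the min; min changes only if 6 < 3.
New min = 3; changed? no

Answer: no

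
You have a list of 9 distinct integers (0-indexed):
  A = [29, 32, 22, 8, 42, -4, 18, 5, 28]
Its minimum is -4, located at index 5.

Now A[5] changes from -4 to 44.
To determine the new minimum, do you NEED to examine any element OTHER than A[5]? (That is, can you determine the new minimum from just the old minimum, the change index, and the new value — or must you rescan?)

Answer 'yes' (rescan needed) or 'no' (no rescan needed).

Old min = -4 at index 5
Change at index 5: -4 -> 44
Index 5 WAS the min and new value 44 > old min -4. Must rescan other elements to find the new min.
Needs rescan: yes

Answer: yes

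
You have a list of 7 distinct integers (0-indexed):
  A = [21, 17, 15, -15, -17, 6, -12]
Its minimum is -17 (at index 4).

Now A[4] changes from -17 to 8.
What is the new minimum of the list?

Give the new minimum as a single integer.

Answer: -15

Derivation:
Old min = -17 (at index 4)
Change: A[4] -17 -> 8
Changed element WAS the min. Need to check: is 8 still <= all others?
  Min of remaining elements: -15
  New min = min(8, -15) = -15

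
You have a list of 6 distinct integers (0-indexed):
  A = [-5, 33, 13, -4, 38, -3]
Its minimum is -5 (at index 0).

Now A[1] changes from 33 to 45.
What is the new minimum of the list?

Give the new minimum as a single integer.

Old min = -5 (at index 0)
Change: A[1] 33 -> 45
Changed element was NOT the old min.
  New min = min(old_min, new_val) = min(-5, 45) = -5

Answer: -5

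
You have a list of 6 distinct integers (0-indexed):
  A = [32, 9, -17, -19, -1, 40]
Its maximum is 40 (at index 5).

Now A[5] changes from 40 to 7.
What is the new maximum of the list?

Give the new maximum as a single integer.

Answer: 32

Derivation:
Old max = 40 (at index 5)
Change: A[5] 40 -> 7
Changed element WAS the max -> may need rescan.
  Max of remaining elements: 32
  New max = max(7, 32) = 32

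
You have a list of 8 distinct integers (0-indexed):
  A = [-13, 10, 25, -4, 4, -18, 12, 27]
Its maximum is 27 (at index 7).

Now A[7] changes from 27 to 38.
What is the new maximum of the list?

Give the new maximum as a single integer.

Answer: 38

Derivation:
Old max = 27 (at index 7)
Change: A[7] 27 -> 38
Changed element WAS the max -> may need rescan.
  Max of remaining elements: 25
  New max = max(38, 25) = 38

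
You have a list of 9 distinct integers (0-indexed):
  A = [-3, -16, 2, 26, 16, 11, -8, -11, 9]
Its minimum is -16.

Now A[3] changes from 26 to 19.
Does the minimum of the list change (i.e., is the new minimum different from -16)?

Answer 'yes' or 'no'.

Old min = -16
Change: A[3] 26 -> 19
Changed element was NOT the min; min changes only if 19 < -16.
New min = -16; changed? no

Answer: no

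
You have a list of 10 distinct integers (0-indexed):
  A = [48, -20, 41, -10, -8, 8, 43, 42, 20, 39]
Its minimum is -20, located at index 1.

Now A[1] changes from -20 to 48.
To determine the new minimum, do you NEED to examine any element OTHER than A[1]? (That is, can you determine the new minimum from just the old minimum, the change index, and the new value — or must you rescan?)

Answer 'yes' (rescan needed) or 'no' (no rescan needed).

Answer: yes

Derivation:
Old min = -20 at index 1
Change at index 1: -20 -> 48
Index 1 WAS the min and new value 48 > old min -20. Must rescan other elements to find the new min.
Needs rescan: yes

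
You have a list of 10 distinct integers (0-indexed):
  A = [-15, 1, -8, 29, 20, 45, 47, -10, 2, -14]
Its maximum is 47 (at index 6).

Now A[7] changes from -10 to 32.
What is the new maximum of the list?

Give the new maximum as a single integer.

Old max = 47 (at index 6)
Change: A[7] -10 -> 32
Changed element was NOT the old max.
  New max = max(old_max, new_val) = max(47, 32) = 47

Answer: 47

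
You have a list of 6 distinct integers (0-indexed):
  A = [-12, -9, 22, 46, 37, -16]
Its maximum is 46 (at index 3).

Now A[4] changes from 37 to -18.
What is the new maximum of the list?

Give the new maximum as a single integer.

Old max = 46 (at index 3)
Change: A[4] 37 -> -18
Changed element was NOT the old max.
  New max = max(old_max, new_val) = max(46, -18) = 46

Answer: 46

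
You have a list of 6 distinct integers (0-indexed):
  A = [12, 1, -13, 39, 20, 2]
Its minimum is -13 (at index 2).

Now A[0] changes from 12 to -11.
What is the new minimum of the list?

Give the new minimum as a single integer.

Old min = -13 (at index 2)
Change: A[0] 12 -> -11
Changed element was NOT the old min.
  New min = min(old_min, new_val) = min(-13, -11) = -13

Answer: -13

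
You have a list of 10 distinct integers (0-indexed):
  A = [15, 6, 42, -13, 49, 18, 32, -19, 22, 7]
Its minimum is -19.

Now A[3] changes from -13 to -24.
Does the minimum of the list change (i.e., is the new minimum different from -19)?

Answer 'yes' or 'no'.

Old min = -19
Change: A[3] -13 -> -24
Changed element was NOT the min; min changes only if -24 < -19.
New min = -24; changed? yes

Answer: yes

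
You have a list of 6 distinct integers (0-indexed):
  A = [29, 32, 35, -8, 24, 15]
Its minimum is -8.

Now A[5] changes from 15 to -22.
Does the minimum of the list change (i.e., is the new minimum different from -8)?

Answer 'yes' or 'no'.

Old min = -8
Change: A[5] 15 -> -22
Changed element was NOT the min; min changes only if -22 < -8.
New min = -22; changed? yes

Answer: yes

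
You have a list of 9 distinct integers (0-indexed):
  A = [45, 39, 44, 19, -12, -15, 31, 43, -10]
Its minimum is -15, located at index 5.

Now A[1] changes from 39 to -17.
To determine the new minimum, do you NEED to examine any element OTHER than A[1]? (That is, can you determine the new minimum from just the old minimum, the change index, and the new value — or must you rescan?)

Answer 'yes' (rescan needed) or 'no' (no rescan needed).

Old min = -15 at index 5
Change at index 1: 39 -> -17
Index 1 was NOT the min. New min = min(-15, -17). No rescan of other elements needed.
Needs rescan: no

Answer: no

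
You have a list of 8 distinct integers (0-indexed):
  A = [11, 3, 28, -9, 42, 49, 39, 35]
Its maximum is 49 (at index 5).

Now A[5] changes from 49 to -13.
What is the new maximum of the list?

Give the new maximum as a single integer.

Old max = 49 (at index 5)
Change: A[5] 49 -> -13
Changed element WAS the max -> may need rescan.
  Max of remaining elements: 42
  New max = max(-13, 42) = 42

Answer: 42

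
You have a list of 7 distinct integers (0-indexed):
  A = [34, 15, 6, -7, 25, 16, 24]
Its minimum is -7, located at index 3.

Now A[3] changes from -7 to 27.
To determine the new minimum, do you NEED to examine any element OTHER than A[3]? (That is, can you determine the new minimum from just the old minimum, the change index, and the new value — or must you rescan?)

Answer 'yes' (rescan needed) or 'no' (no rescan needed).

Old min = -7 at index 3
Change at index 3: -7 -> 27
Index 3 WAS the min and new value 27 > old min -7. Must rescan other elements to find the new min.
Needs rescan: yes

Answer: yes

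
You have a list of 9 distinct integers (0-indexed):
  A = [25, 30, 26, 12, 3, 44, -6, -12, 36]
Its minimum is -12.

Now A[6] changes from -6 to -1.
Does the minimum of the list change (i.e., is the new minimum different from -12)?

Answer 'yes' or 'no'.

Answer: no

Derivation:
Old min = -12
Change: A[6] -6 -> -1
Changed element was NOT the min; min changes only if -1 < -12.
New min = -12; changed? no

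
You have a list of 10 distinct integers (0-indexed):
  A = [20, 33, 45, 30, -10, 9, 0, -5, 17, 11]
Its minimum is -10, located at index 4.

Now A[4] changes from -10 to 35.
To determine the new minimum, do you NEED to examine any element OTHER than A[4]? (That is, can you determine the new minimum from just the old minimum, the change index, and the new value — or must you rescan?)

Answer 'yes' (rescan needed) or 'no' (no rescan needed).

Answer: yes

Derivation:
Old min = -10 at index 4
Change at index 4: -10 -> 35
Index 4 WAS the min and new value 35 > old min -10. Must rescan other elements to find the new min.
Needs rescan: yes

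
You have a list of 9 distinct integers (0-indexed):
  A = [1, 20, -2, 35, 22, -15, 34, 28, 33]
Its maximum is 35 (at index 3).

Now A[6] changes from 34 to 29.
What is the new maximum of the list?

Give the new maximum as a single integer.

Old max = 35 (at index 3)
Change: A[6] 34 -> 29
Changed element was NOT the old max.
  New max = max(old_max, new_val) = max(35, 29) = 35

Answer: 35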